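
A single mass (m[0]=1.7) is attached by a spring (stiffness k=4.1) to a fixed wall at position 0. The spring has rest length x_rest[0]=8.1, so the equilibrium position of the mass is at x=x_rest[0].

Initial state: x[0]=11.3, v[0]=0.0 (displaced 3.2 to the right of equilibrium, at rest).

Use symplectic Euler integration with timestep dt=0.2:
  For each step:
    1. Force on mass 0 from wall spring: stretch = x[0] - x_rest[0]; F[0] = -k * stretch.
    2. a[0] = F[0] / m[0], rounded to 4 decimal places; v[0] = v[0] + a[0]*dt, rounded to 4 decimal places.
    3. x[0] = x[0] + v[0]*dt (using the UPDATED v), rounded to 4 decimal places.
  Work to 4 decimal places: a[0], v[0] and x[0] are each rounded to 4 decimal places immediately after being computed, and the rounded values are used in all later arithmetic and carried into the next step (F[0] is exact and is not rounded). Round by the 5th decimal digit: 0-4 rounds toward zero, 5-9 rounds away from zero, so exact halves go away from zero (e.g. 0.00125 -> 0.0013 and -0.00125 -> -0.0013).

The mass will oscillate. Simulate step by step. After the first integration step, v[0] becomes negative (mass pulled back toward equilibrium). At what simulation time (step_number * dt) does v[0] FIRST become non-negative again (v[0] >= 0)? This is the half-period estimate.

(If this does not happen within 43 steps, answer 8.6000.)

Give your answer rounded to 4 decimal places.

Answer: 2.2000

Derivation:
Step 0: x=[11.3000] v=[0.0000]
Step 1: x=[10.9913] v=[-1.5435]
Step 2: x=[10.4037] v=[-2.9381]
Step 3: x=[9.5938] v=[-4.0493]
Step 4: x=[8.6398] v=[-4.7698]
Step 5: x=[7.6338] v=[-5.0302]
Step 6: x=[6.6727] v=[-4.8053]
Step 7: x=[5.8493] v=[-4.1168]
Step 8: x=[5.2431] v=[-3.0312]
Step 9: x=[4.9125] v=[-1.6532]
Step 10: x=[4.8894] v=[-0.1157]
Step 11: x=[5.1760] v=[1.4329]
First v>=0 after going negative at step 11, time=2.2000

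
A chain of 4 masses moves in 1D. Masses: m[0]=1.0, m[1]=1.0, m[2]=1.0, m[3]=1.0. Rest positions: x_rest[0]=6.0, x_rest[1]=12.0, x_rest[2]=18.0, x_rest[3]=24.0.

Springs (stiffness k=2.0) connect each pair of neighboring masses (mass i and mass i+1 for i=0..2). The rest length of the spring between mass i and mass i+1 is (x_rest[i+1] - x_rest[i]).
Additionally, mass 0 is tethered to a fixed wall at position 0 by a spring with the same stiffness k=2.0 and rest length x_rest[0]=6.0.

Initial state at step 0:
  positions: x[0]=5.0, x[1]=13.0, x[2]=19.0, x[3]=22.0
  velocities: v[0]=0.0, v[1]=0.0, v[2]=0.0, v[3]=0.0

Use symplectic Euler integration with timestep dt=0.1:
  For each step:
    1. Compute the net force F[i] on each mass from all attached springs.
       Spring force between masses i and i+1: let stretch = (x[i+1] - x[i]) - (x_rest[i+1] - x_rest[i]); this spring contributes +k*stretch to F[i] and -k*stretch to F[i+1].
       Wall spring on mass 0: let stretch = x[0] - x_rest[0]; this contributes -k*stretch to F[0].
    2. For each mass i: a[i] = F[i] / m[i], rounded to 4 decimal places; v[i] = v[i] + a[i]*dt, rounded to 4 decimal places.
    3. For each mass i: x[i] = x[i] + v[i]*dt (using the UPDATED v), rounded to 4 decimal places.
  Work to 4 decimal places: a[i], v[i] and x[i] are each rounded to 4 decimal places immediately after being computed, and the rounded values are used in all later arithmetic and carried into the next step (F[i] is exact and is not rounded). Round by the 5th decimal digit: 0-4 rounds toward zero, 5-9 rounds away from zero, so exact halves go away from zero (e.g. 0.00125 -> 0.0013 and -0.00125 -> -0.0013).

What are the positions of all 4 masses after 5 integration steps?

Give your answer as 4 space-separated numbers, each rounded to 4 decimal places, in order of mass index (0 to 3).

Answer: 5.7925 12.4540 18.1945 22.8189

Derivation:
Step 0: x=[5.0000 13.0000 19.0000 22.0000] v=[0.0000 0.0000 0.0000 0.0000]
Step 1: x=[5.0600 12.9600 18.9400 22.0600] v=[0.6000 -0.4000 -0.6000 0.6000]
Step 2: x=[5.1768 12.8816 18.8228 22.1776] v=[1.1680 -0.7840 -1.1720 1.1760]
Step 3: x=[5.3442 12.7679 18.6539 22.3481] v=[1.6736 -1.1367 -1.6893 1.7050]
Step 4: x=[5.5532 12.6235 18.4411 22.5647] v=[2.0895 -1.4442 -2.1277 2.1662]
Step 5: x=[5.7925 12.4540 18.1945 22.8189] v=[2.3929 -1.6947 -2.4665 2.5415]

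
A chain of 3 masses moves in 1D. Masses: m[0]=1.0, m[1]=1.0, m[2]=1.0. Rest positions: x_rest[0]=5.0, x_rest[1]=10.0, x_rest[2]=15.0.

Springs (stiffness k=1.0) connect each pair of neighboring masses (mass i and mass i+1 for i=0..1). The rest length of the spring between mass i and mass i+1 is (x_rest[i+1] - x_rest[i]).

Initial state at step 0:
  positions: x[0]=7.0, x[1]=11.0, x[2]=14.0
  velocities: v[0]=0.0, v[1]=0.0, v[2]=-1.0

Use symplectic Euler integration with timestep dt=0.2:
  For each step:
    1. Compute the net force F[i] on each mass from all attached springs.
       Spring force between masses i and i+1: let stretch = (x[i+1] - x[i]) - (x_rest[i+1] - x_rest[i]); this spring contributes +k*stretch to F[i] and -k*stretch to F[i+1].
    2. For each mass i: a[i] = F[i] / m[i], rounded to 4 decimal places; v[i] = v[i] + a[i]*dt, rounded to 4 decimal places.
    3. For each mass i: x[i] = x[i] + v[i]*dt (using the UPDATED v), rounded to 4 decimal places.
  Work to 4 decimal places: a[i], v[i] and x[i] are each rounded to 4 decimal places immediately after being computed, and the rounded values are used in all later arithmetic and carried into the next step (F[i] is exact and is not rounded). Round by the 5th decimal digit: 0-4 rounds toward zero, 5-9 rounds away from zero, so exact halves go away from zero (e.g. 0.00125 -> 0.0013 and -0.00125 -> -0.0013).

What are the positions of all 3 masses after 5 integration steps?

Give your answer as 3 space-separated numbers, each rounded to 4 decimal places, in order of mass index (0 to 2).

Answer: 6.3988 10.4118 14.1894

Derivation:
Step 0: x=[7.0000 11.0000 14.0000] v=[0.0000 0.0000 -1.0000]
Step 1: x=[6.9600 10.9600 13.8800] v=[-0.2000 -0.2000 -0.6000]
Step 2: x=[6.8800 10.8768 13.8432] v=[-0.4000 -0.4160 -0.1840]
Step 3: x=[6.7599 10.7524 13.8877] v=[-0.6006 -0.6221 0.2227]
Step 4: x=[6.5995 10.5937 14.0068] v=[-0.8021 -0.7935 0.5956]
Step 5: x=[6.3988 10.4118 14.1894] v=[-1.0033 -0.9097 0.9130]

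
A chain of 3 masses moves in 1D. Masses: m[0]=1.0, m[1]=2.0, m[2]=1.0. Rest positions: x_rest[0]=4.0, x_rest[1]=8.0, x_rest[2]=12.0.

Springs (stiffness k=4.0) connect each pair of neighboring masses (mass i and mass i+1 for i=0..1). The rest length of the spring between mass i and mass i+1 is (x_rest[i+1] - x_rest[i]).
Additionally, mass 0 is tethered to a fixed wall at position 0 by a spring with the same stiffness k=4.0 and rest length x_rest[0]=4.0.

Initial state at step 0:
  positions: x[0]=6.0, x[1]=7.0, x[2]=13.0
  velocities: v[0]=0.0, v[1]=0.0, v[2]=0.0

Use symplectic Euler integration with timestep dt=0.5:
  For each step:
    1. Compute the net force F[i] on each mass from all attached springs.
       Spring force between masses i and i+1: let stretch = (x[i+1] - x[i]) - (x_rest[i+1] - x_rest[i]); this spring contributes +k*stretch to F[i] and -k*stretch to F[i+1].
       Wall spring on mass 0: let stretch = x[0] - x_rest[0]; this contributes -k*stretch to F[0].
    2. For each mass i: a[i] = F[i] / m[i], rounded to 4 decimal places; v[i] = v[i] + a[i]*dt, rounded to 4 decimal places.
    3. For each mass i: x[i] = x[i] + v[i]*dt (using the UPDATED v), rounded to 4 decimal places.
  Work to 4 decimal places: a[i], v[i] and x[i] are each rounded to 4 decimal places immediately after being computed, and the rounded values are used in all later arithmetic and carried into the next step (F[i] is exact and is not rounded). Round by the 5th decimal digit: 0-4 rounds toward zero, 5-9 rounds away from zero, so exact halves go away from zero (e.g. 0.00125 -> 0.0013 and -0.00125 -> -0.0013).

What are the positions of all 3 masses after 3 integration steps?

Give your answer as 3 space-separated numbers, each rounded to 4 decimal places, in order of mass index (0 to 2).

Answer: 7.5000 6.5000 13.0000

Derivation:
Step 0: x=[6.0000 7.0000 13.0000] v=[0.0000 0.0000 0.0000]
Step 1: x=[1.0000 9.5000 11.0000] v=[-10.0000 5.0000 -4.0000]
Step 2: x=[3.5000 8.5000 11.5000] v=[5.0000 -2.0000 1.0000]
Step 3: x=[7.5000 6.5000 13.0000] v=[8.0000 -4.0000 3.0000]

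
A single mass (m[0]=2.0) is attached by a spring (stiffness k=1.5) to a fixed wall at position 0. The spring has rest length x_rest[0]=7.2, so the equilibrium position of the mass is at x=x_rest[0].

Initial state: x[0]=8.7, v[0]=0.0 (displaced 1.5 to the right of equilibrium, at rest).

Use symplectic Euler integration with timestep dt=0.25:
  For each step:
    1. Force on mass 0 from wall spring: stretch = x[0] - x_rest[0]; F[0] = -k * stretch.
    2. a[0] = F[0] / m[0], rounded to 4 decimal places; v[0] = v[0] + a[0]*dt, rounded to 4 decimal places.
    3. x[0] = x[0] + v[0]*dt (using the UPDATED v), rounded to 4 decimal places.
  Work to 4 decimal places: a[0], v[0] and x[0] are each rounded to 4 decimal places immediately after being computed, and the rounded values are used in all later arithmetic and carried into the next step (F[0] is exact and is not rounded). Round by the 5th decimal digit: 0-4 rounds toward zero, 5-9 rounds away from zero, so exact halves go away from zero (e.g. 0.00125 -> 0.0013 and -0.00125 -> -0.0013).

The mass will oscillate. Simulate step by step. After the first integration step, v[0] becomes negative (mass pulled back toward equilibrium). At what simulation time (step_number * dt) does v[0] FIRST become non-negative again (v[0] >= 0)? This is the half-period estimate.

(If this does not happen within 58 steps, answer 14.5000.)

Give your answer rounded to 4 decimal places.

Answer: 3.7500

Derivation:
Step 0: x=[8.7000] v=[0.0000]
Step 1: x=[8.6297] v=[-0.2813]
Step 2: x=[8.4924] v=[-0.5494]
Step 3: x=[8.2945] v=[-0.7917]
Step 4: x=[8.0453] v=[-0.9969]
Step 5: x=[7.7565] v=[-1.1554]
Step 6: x=[7.4416] v=[-1.2598]
Step 7: x=[7.1153] v=[-1.3051]
Step 8: x=[6.7930] v=[-1.2892]
Step 9: x=[6.4898] v=[-1.2129]
Step 10: x=[6.2199] v=[-1.0797]
Step 11: x=[5.9959] v=[-0.8959]
Step 12: x=[5.8284] v=[-0.6701]
Step 13: x=[5.7252] v=[-0.4129]
Step 14: x=[5.6911] v=[-0.1364]
Step 15: x=[5.7277] v=[0.1465]
First v>=0 after going negative at step 15, time=3.7500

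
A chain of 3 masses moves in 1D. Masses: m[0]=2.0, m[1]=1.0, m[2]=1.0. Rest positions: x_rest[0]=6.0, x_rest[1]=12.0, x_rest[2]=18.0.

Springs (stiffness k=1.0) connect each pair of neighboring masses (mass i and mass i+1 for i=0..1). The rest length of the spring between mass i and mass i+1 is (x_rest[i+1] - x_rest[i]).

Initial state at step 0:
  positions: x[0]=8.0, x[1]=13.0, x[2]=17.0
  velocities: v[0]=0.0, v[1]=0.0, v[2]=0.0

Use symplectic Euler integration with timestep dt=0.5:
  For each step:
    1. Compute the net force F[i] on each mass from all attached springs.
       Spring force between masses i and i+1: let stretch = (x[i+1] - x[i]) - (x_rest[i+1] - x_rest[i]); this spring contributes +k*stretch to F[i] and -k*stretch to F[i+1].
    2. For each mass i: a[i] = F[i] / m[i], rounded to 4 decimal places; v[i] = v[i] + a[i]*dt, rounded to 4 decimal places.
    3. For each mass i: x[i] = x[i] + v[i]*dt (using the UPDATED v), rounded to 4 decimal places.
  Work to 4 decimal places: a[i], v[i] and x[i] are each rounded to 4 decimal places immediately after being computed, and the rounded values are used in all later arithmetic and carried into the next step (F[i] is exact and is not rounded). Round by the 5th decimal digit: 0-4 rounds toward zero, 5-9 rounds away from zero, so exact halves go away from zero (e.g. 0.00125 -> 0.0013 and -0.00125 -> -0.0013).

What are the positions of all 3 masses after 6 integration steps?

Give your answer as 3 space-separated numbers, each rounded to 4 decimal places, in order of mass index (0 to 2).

Step 0: x=[8.0000 13.0000 17.0000] v=[0.0000 0.0000 0.0000]
Step 1: x=[7.8750 12.7500 17.5000] v=[-0.2500 -0.5000 1.0000]
Step 2: x=[7.6094 12.4688 18.3125] v=[-0.5313 -0.5625 1.6250]
Step 3: x=[7.2012 12.4336 19.1641] v=[-0.8165 -0.0704 1.7032]
Step 4: x=[6.6970 12.7730 19.8331] v=[-1.0084 0.6787 1.3380]
Step 5: x=[6.2023 13.3584 20.2371] v=[-0.9894 1.1708 0.8080]
Step 6: x=[5.8521 13.8745 20.4215] v=[-0.7004 1.0321 0.3687]

Answer: 5.8521 13.8745 20.4215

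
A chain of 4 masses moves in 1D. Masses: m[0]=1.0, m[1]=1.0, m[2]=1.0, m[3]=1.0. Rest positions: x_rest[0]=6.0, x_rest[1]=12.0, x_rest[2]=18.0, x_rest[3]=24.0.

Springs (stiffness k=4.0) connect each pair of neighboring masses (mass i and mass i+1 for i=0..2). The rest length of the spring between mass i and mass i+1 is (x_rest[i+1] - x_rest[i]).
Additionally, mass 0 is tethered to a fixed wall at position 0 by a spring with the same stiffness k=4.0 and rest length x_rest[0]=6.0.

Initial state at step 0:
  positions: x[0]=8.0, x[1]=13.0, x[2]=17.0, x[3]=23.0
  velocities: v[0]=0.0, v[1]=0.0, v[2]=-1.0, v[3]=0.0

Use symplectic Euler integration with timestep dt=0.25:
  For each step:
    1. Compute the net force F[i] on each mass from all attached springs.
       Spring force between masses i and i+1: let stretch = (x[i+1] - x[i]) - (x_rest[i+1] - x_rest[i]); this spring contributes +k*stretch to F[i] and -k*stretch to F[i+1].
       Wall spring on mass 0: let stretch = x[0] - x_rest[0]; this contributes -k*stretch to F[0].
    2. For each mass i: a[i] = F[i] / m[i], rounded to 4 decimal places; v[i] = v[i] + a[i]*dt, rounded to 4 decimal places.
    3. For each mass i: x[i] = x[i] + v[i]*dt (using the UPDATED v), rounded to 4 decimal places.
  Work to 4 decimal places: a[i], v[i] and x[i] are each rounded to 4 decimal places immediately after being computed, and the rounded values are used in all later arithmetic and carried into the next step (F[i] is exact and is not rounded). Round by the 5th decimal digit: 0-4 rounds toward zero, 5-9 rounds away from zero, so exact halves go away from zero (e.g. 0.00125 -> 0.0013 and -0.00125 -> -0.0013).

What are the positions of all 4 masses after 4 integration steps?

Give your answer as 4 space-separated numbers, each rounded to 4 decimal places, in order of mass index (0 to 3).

Answer: 4.1954 10.9415 18.3594 23.8086

Derivation:
Step 0: x=[8.0000 13.0000 17.0000 23.0000] v=[0.0000 0.0000 -1.0000 0.0000]
Step 1: x=[7.2500 12.7500 17.2500 23.0000] v=[-3.0000 -1.0000 1.0000 0.0000]
Step 2: x=[6.0625 12.2500 17.8125 23.0625] v=[-4.7500 -2.0000 2.2500 0.2500]
Step 3: x=[4.9063 11.5938 18.2969 23.3125] v=[-4.6250 -2.6250 1.9375 1.0000]
Step 4: x=[4.1954 10.9415 18.3594 23.8086] v=[-2.8438 -2.6094 0.2500 1.9844]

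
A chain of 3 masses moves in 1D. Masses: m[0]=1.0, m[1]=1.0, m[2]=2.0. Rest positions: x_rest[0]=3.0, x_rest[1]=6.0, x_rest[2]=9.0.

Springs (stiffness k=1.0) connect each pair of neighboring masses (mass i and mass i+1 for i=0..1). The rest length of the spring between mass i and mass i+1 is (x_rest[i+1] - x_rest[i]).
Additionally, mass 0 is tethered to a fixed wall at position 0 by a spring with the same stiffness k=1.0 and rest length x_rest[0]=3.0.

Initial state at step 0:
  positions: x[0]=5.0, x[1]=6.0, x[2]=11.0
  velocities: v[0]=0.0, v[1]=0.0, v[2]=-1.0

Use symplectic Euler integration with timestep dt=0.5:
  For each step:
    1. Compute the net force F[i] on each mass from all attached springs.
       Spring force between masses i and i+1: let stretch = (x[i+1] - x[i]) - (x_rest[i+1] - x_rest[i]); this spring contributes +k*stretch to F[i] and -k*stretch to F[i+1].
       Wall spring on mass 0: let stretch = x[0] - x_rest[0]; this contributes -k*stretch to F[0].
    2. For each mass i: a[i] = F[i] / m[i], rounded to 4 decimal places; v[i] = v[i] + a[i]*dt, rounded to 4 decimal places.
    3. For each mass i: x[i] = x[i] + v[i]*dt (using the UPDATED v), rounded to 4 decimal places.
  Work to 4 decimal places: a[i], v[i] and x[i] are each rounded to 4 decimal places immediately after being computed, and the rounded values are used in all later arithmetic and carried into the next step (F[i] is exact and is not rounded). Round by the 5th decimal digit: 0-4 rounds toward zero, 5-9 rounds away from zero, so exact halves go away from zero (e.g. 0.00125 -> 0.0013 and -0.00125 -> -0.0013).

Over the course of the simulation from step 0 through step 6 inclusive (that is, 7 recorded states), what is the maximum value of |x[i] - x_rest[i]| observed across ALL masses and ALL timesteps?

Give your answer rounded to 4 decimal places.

Answer: 2.4718

Derivation:
Step 0: x=[5.0000 6.0000 11.0000] v=[0.0000 0.0000 -1.0000]
Step 1: x=[4.0000 7.0000 10.2500] v=[-2.0000 2.0000 -1.5000]
Step 2: x=[2.7500 8.0625 9.4688] v=[-2.5000 2.1250 -1.5625]
Step 3: x=[2.1406 8.1485 8.8868] v=[-1.2188 0.1719 -1.1641]
Step 4: x=[2.4981 6.9171 8.5875] v=[0.7149 -2.4629 -0.5987]
Step 5: x=[3.3358 4.9985 8.4544] v=[1.6754 -3.8372 -0.2663]
Step 6: x=[3.7553 3.5282 8.2643] v=[0.8389 -2.9406 -0.3803]
Max displacement = 2.4718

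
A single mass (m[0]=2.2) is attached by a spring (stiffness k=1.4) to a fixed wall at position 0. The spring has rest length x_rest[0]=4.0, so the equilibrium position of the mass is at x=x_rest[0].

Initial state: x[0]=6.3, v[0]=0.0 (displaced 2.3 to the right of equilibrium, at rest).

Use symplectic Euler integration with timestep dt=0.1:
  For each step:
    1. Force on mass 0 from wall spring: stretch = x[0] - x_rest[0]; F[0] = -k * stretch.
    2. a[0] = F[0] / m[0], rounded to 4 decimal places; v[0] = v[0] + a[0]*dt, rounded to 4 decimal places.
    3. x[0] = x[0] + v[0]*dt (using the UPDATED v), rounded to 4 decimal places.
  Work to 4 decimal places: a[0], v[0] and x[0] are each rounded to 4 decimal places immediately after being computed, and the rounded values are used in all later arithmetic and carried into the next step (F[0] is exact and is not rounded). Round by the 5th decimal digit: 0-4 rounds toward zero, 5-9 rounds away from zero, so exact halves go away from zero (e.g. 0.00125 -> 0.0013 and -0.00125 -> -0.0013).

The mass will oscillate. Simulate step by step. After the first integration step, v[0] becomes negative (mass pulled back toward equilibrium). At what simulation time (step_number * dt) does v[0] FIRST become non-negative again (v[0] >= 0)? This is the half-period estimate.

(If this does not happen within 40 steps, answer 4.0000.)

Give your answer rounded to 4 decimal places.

Answer: 4.0000

Derivation:
Step 0: x=[6.3000] v=[0.0000]
Step 1: x=[6.2854] v=[-0.1464]
Step 2: x=[6.2562] v=[-0.2918]
Step 3: x=[6.2127] v=[-0.4354]
Step 4: x=[6.1551] v=[-0.5762]
Step 5: x=[6.0838] v=[-0.7133]
Step 6: x=[5.9992] v=[-0.8459]
Step 7: x=[5.9019] v=[-0.9731]
Step 8: x=[5.7925] v=[-1.0941]
Step 9: x=[5.6717] v=[-1.2082]
Step 10: x=[5.5402] v=[-1.3146]
Step 11: x=[5.3989] v=[-1.4126]
Step 12: x=[5.2487] v=[-1.5016]
Step 13: x=[5.0906] v=[-1.5811]
Step 14: x=[4.9256] v=[-1.6505]
Step 15: x=[4.7547] v=[-1.7094]
Step 16: x=[4.5790] v=[-1.7574]
Step 17: x=[4.3996] v=[-1.7943]
Step 18: x=[4.2176] v=[-1.8197]
Step 19: x=[4.0342] v=[-1.8336]
Step 20: x=[3.8506] v=[-1.8358]
Step 21: x=[3.6680] v=[-1.8263]
Step 22: x=[3.4875] v=[-1.8052]
Step 23: x=[3.3102] v=[-1.7726]
Step 24: x=[3.1373] v=[-1.7287]
Step 25: x=[2.9699] v=[-1.6738]
Step 26: x=[2.8091] v=[-1.6083]
Step 27: x=[2.6559] v=[-1.5325]
Step 28: x=[2.5112] v=[-1.4470]
Step 29: x=[2.3760] v=[-1.3523]
Step 30: x=[2.2511] v=[-1.2490]
Step 31: x=[2.1373] v=[-1.1377]
Step 32: x=[2.0354] v=[-1.0192]
Step 33: x=[1.9460] v=[-0.8942]
Step 34: x=[1.8697] v=[-0.7635]
Step 35: x=[1.8069] v=[-0.6279]
Step 36: x=[1.7581] v=[-0.4883]
Step 37: x=[1.7235] v=[-0.3456]
Step 38: x=[1.7034] v=[-0.2007]
Step 39: x=[1.6979] v=[-0.0546]
Step 40: x=[1.7071] v=[0.0919]
First v>=0 after going negative at step 40, time=4.0000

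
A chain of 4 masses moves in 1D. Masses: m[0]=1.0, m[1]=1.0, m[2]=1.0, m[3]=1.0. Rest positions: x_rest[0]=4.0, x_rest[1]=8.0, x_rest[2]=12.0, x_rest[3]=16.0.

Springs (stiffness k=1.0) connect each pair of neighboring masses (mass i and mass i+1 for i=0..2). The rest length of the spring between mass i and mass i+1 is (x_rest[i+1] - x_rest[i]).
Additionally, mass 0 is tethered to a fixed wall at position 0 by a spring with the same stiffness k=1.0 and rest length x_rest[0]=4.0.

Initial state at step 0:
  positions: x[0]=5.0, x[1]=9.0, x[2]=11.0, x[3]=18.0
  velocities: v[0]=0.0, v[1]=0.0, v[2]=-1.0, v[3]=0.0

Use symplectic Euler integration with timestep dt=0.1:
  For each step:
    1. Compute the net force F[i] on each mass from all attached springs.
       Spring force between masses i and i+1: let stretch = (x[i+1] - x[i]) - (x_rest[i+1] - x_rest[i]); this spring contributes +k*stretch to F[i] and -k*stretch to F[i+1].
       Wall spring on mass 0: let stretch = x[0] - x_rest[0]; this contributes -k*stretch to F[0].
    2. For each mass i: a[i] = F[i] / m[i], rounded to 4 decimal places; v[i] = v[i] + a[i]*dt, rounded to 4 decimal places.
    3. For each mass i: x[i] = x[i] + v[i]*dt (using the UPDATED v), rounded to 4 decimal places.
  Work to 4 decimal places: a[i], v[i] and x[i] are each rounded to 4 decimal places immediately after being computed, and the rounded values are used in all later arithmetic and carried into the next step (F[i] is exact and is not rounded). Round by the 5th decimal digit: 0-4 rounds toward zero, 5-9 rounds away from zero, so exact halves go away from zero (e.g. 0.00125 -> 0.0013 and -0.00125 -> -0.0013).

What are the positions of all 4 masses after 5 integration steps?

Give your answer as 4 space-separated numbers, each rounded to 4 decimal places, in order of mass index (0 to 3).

Answer: 4.8500 8.7079 11.2376 17.5580

Derivation:
Step 0: x=[5.0000 9.0000 11.0000 18.0000] v=[0.0000 0.0000 -1.0000 0.0000]
Step 1: x=[4.9900 8.9800 10.9500 17.9700] v=[-0.1000 -0.2000 -0.5000 -0.3000]
Step 2: x=[4.9700 8.9398 10.9505 17.9098] v=[-0.2000 -0.4020 0.0050 -0.6020]
Step 3: x=[4.9400 8.8800 11.0005 17.8200] v=[-0.3000 -0.5979 0.4999 -0.8979]
Step 4: x=[4.9000 8.8020 11.0975 17.7020] v=[-0.4000 -0.7799 0.9698 -1.1799]
Step 5: x=[4.8500 8.7079 11.2376 17.5580] v=[-0.4998 -0.9406 1.4007 -1.4404]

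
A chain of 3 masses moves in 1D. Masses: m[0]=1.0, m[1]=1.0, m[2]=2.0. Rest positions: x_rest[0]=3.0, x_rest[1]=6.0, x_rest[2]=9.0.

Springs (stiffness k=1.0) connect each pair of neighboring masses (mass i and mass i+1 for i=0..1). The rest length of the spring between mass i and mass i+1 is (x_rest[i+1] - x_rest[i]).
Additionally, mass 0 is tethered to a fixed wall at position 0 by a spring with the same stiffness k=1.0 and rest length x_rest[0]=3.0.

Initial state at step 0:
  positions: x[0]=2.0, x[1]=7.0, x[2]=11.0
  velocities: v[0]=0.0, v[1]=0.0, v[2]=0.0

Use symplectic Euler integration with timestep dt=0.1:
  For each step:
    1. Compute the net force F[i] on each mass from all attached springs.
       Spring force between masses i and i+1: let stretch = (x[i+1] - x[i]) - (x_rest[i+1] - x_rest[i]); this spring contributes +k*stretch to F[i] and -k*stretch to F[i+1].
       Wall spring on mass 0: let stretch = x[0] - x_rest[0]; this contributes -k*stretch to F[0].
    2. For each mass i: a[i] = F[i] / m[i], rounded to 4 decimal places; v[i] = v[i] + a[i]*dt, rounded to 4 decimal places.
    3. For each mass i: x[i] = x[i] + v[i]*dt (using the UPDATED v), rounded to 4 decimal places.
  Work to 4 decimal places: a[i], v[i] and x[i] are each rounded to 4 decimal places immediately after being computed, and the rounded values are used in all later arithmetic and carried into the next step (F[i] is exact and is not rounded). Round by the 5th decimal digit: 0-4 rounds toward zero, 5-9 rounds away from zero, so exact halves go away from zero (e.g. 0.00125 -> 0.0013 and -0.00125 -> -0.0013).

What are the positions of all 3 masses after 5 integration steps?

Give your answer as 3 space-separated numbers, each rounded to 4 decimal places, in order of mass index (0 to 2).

Answer: 2.4260 6.8654 10.9242

Derivation:
Step 0: x=[2.0000 7.0000 11.0000] v=[0.0000 0.0000 0.0000]
Step 1: x=[2.0300 6.9900 10.9950] v=[0.3000 -0.1000 -0.0500]
Step 2: x=[2.0893 6.9705 10.9850] v=[0.5930 -0.1955 -0.1003]
Step 3: x=[2.1765 6.9423 10.9699] v=[0.8722 -0.2822 -0.1510]
Step 4: x=[2.2896 6.9067 10.9497] v=[1.1311 -0.3560 -0.2024]
Step 5: x=[2.4260 6.8654 10.9242] v=[1.3639 -0.4134 -0.2546]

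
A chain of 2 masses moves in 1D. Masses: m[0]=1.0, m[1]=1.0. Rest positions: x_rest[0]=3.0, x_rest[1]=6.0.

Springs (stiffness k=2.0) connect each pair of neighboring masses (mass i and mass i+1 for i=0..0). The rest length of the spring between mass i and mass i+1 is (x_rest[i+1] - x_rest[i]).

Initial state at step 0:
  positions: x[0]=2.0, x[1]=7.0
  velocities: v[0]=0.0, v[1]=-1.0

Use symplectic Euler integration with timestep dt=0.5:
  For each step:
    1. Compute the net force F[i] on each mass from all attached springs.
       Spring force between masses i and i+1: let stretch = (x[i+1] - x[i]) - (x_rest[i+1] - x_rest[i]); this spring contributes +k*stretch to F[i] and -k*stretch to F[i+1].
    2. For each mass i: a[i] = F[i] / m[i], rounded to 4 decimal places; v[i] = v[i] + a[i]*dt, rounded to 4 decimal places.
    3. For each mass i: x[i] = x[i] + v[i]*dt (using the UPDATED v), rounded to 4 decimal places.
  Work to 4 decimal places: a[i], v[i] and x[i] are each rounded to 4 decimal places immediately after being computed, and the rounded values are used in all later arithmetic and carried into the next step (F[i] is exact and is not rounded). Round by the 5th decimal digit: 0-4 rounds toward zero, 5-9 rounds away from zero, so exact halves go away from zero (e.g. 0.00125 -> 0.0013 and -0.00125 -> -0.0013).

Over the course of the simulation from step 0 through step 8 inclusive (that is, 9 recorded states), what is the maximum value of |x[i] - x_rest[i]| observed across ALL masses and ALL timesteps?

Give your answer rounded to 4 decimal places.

Step 0: x=[2.0000 7.0000] v=[0.0000 -1.0000]
Step 1: x=[3.0000 5.5000] v=[2.0000 -3.0000]
Step 2: x=[3.7500 4.2500] v=[1.5000 -2.5000]
Step 3: x=[3.2500 4.2500] v=[-1.0000 0.0000]
Step 4: x=[1.7500 5.2500] v=[-3.0000 2.0000]
Step 5: x=[0.5000 6.0000] v=[-2.5000 1.5000]
Step 6: x=[0.5000 5.5000] v=[0.0000 -1.0000]
Step 7: x=[1.5000 4.0000] v=[2.0000 -3.0000]
Step 8: x=[2.2500 2.7500] v=[1.5000 -2.5000]
Max displacement = 3.2500

Answer: 3.2500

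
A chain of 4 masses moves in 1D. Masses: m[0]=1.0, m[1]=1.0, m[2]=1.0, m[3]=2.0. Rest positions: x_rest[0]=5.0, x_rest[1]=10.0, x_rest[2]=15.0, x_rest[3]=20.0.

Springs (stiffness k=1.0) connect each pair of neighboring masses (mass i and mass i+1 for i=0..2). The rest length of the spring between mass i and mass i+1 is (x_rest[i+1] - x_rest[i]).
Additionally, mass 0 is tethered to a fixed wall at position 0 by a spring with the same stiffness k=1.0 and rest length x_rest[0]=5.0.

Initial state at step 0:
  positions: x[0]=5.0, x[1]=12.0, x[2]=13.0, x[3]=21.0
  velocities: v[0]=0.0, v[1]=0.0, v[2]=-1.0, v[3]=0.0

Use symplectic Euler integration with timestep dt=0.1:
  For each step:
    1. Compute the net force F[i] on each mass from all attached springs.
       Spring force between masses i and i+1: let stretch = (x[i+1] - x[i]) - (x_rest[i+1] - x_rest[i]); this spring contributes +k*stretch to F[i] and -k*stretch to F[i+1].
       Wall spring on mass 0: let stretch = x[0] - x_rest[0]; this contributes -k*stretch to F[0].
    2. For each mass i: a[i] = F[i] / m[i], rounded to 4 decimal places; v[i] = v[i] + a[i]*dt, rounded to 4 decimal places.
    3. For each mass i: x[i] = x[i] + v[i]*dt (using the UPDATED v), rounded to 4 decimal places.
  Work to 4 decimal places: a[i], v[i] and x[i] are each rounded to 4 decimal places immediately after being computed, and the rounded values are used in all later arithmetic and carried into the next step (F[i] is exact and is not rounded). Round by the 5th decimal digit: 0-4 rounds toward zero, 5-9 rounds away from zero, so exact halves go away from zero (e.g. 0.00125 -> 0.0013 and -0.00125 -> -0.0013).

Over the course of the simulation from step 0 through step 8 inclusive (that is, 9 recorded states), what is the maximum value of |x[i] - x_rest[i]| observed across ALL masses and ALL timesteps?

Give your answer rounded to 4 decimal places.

Answer: 2.0300

Derivation:
Step 0: x=[5.0000 12.0000 13.0000 21.0000] v=[0.0000 0.0000 -1.0000 0.0000]
Step 1: x=[5.0200 11.9400 12.9700 20.9850] v=[0.2000 -0.6000 -0.3000 -0.1500]
Step 2: x=[5.0590 11.8211 13.0099 20.9549] v=[0.3900 -1.1890 0.3985 -0.3008]
Step 3: x=[5.1150 11.6465 13.1173 20.9101] v=[0.5603 -1.7463 1.0741 -0.4481]
Step 4: x=[5.1852 11.4213 13.2879 20.8513] v=[0.7020 -2.2524 1.7063 -0.5877]
Step 5: x=[5.2659 11.1524 13.5155 20.7797] v=[0.8071 -2.6894 2.2760 -0.7159]
Step 6: x=[5.3528 10.8482 13.7921 20.6968] v=[0.8692 -3.0417 2.7661 -0.8291]
Step 7: x=[5.4412 10.5185 14.1083 20.6044] v=[0.8835 -3.2969 3.1622 -0.9243]
Step 8: x=[5.5259 10.1739 14.4536 20.5045] v=[0.8471 -3.4457 3.4528 -0.9991]
Max displacement = 2.0300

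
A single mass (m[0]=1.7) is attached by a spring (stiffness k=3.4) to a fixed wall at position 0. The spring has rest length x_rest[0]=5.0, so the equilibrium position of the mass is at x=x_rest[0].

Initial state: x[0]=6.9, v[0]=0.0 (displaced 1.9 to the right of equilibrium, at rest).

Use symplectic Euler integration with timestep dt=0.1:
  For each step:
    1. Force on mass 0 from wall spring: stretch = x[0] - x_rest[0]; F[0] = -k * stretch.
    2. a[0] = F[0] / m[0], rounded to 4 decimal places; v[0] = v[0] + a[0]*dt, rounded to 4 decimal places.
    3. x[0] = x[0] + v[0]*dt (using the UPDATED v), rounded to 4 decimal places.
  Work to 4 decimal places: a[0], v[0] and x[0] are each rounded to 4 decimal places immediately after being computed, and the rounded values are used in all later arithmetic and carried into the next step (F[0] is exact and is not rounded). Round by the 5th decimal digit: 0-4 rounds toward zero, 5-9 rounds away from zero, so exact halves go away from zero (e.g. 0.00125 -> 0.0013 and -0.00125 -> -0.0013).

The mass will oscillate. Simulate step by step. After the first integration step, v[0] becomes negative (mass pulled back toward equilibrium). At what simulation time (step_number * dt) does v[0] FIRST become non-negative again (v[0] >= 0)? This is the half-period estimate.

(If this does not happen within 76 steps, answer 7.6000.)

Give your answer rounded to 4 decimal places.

Answer: 2.3000

Derivation:
Step 0: x=[6.9000] v=[0.0000]
Step 1: x=[6.8620] v=[-0.3800]
Step 2: x=[6.7868] v=[-0.7524]
Step 3: x=[6.6758] v=[-1.1098]
Step 4: x=[6.5313] v=[-1.4450]
Step 5: x=[6.3562] v=[-1.7513]
Step 6: x=[6.1540] v=[-2.0225]
Step 7: x=[5.9287] v=[-2.2533]
Step 8: x=[5.6848] v=[-2.4390]
Step 9: x=[5.4272] v=[-2.5760]
Step 10: x=[5.1611] v=[-2.6614]
Step 11: x=[4.8917] v=[-2.6936]
Step 12: x=[4.6245] v=[-2.6719]
Step 13: x=[4.3648] v=[-2.5968]
Step 14: x=[4.1178] v=[-2.4698]
Step 15: x=[3.8885] v=[-2.2934]
Step 16: x=[3.6814] v=[-2.0711]
Step 17: x=[3.5007] v=[-1.8074]
Step 18: x=[3.3500] v=[-1.5075]
Step 19: x=[3.2323] v=[-1.1775]
Step 20: x=[3.1499] v=[-0.8240]
Step 21: x=[3.1045] v=[-0.4540]
Step 22: x=[3.0970] v=[-0.0749]
Step 23: x=[3.1276] v=[0.3057]
First v>=0 after going negative at step 23, time=2.3000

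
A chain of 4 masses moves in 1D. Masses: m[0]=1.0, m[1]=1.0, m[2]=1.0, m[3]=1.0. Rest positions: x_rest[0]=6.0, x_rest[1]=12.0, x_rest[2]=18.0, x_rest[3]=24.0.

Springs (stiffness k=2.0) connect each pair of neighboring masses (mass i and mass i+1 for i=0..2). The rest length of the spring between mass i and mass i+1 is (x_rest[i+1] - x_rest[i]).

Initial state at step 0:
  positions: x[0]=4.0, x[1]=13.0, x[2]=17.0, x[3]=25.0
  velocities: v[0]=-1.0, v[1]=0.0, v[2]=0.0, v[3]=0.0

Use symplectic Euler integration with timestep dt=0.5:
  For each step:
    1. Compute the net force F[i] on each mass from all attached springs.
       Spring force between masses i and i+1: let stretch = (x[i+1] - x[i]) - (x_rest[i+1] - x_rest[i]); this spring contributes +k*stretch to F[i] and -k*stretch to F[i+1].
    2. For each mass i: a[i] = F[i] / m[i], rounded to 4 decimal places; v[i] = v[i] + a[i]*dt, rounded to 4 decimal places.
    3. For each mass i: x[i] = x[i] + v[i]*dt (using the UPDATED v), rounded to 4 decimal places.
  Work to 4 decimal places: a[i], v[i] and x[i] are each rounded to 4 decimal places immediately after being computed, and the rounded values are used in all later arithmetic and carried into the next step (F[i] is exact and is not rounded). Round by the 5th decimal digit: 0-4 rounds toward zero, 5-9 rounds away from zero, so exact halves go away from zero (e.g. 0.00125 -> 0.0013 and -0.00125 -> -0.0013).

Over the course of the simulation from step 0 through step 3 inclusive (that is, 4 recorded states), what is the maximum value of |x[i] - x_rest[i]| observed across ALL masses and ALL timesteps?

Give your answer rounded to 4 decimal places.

Answer: 2.5000

Derivation:
Step 0: x=[4.0000 13.0000 17.0000 25.0000] v=[-1.0000 0.0000 0.0000 0.0000]
Step 1: x=[5.0000 10.5000 19.0000 24.0000] v=[2.0000 -5.0000 4.0000 -2.0000]
Step 2: x=[5.7500 9.5000 19.2500 23.5000] v=[1.5000 -2.0000 0.5000 -1.0000]
Step 3: x=[5.3750 11.5000 16.7500 23.8750] v=[-0.7500 4.0000 -5.0000 0.7500]
Max displacement = 2.5000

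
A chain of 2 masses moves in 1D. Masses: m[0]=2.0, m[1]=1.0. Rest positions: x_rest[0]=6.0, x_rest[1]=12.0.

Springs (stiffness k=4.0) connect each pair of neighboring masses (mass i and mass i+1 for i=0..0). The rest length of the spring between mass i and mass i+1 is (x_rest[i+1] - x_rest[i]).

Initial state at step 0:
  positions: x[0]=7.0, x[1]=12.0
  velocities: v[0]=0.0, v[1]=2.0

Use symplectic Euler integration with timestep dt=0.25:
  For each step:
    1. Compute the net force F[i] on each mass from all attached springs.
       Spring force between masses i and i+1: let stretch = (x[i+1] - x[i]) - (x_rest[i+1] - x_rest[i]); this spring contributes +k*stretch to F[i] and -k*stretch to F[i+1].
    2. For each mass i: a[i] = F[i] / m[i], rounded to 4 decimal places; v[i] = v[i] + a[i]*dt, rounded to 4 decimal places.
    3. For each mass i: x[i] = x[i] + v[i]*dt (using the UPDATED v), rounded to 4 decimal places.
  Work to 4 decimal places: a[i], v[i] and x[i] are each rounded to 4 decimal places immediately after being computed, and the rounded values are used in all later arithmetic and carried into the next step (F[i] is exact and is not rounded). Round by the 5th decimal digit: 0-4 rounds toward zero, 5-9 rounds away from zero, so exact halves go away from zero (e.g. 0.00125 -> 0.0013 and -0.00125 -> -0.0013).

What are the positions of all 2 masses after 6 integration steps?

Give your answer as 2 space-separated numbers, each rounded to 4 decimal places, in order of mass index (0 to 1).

Step 0: x=[7.0000 12.0000] v=[0.0000 2.0000]
Step 1: x=[6.8750 12.7500] v=[-0.5000 3.0000]
Step 2: x=[6.7344 13.5313] v=[-0.5625 3.1250]
Step 3: x=[6.6934 14.1133] v=[-0.1641 2.3281]
Step 4: x=[6.8299 14.3404] v=[0.5459 0.9082]
Step 5: x=[7.1552 14.1898] v=[1.3012 -0.6023]
Step 6: x=[7.6098 13.7806] v=[1.8185 -1.6369]

Answer: 7.6098 13.7806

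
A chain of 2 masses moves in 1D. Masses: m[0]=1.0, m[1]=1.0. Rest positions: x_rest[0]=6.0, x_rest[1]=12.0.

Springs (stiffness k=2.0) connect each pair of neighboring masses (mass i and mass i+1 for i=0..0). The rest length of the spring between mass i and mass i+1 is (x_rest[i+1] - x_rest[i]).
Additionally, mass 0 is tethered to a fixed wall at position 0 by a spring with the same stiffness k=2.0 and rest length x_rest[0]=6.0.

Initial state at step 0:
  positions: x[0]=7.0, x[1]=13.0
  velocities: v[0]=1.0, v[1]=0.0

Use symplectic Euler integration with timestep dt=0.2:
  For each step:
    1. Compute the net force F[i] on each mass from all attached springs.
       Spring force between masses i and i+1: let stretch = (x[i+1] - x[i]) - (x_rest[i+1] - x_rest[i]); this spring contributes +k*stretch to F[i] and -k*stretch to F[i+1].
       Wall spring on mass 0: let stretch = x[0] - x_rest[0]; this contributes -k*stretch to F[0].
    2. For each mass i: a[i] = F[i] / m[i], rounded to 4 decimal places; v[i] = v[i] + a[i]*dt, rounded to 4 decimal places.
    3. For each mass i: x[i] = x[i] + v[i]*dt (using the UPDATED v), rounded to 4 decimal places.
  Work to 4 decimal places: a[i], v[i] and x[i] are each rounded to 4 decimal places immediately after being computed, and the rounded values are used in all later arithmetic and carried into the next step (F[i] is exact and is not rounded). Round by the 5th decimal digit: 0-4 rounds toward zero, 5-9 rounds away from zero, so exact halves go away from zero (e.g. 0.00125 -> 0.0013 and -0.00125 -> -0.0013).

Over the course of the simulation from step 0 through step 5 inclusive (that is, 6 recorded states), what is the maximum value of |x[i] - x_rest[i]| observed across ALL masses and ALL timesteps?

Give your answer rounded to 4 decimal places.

Answer: 1.1408

Derivation:
Step 0: x=[7.0000 13.0000] v=[1.0000 0.0000]
Step 1: x=[7.1200 13.0000] v=[0.6000 0.0000]
Step 2: x=[7.1408 13.0096] v=[0.1040 0.0480]
Step 3: x=[7.0598 13.0297] v=[-0.4048 0.1005]
Step 4: x=[6.8916 13.0522] v=[-0.8408 0.1125]
Step 5: x=[6.6650 13.0619] v=[-1.1332 0.0483]
Max displacement = 1.1408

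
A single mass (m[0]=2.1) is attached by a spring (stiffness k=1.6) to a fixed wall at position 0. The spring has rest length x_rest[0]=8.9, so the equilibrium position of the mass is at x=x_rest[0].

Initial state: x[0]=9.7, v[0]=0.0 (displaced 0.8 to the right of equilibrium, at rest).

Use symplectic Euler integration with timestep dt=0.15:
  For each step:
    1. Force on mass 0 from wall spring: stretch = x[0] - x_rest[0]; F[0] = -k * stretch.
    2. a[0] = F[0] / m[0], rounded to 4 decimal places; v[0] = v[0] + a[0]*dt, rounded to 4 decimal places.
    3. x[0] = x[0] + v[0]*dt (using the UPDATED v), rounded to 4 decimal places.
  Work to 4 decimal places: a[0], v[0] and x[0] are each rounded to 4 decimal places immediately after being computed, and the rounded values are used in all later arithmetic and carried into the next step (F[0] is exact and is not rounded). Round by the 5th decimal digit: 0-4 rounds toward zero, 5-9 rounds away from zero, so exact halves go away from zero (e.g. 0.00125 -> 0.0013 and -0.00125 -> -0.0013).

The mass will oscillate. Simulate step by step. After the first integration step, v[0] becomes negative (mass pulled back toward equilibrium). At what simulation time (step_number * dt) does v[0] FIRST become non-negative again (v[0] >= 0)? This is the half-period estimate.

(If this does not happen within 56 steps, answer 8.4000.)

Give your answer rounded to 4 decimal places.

Answer: 3.6000

Derivation:
Step 0: x=[9.7000] v=[0.0000]
Step 1: x=[9.6863] v=[-0.0914]
Step 2: x=[9.6591] v=[-0.1813]
Step 3: x=[9.6189] v=[-0.2681]
Step 4: x=[9.5664] v=[-0.3503]
Step 5: x=[9.5024] v=[-0.4265]
Step 6: x=[9.4281] v=[-0.4954]
Step 7: x=[9.3447] v=[-0.5558]
Step 8: x=[9.2537] v=[-0.6066]
Step 9: x=[9.1567] v=[-0.6470]
Step 10: x=[9.0553] v=[-0.6763]
Step 11: x=[8.9512] v=[-0.6940]
Step 12: x=[8.8462] v=[-0.6999]
Step 13: x=[8.7421] v=[-0.6938]
Step 14: x=[8.6407] v=[-0.6758]
Step 15: x=[8.5438] v=[-0.6462]
Step 16: x=[8.4530] v=[-0.6055]
Step 17: x=[8.3698] v=[-0.5544]
Step 18: x=[8.2957] v=[-0.4938]
Step 19: x=[8.2320] v=[-0.4247]
Step 20: x=[8.1797] v=[-0.3484]
Step 21: x=[8.1398] v=[-0.2661]
Step 22: x=[8.1129] v=[-0.1792]
Step 23: x=[8.0995] v=[-0.0892]
Step 24: x=[8.0998] v=[0.0023]
First v>=0 after going negative at step 24, time=3.6000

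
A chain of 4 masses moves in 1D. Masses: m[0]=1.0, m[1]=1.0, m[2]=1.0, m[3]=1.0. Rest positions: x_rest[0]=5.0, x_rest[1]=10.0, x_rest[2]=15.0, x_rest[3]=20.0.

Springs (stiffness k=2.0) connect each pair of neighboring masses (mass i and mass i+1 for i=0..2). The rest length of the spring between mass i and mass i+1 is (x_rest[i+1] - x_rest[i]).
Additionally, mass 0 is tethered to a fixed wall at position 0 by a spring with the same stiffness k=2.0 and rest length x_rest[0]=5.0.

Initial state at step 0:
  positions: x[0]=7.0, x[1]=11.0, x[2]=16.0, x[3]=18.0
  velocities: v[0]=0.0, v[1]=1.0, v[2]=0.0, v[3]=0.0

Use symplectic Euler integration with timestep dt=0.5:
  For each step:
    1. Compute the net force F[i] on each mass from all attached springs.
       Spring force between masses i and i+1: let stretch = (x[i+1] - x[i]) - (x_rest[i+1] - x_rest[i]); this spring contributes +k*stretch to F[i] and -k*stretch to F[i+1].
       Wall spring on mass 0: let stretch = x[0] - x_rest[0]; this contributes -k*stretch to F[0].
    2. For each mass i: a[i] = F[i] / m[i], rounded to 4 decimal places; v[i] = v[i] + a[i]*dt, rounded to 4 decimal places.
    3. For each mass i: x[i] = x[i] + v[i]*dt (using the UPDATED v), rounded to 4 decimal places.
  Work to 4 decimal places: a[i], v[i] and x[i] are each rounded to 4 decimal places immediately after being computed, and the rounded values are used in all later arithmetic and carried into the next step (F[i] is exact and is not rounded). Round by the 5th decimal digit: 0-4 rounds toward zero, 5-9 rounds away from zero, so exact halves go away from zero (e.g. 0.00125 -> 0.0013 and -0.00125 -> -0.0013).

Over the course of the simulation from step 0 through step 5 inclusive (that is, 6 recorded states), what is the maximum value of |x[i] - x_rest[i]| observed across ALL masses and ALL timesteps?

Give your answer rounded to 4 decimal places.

Answer: 2.5000

Derivation:
Step 0: x=[7.0000 11.0000 16.0000 18.0000] v=[0.0000 1.0000 0.0000 0.0000]
Step 1: x=[5.5000 12.0000 14.5000 19.5000] v=[-3.0000 2.0000 -3.0000 3.0000]
Step 2: x=[4.5000 11.0000 14.2500 21.0000] v=[-2.0000 -2.0000 -0.5000 3.0000]
Step 3: x=[4.5000 8.3750 15.7500 21.6250] v=[0.0000 -5.2500 3.0000 1.2500]
Step 4: x=[4.1875 7.5000 16.5000 21.8125] v=[-0.6250 -1.7500 1.5000 0.3750]
Step 5: x=[3.4375 9.4688 15.4063 21.8438] v=[-1.5000 3.9375 -2.1875 0.0625]
Max displacement = 2.5000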